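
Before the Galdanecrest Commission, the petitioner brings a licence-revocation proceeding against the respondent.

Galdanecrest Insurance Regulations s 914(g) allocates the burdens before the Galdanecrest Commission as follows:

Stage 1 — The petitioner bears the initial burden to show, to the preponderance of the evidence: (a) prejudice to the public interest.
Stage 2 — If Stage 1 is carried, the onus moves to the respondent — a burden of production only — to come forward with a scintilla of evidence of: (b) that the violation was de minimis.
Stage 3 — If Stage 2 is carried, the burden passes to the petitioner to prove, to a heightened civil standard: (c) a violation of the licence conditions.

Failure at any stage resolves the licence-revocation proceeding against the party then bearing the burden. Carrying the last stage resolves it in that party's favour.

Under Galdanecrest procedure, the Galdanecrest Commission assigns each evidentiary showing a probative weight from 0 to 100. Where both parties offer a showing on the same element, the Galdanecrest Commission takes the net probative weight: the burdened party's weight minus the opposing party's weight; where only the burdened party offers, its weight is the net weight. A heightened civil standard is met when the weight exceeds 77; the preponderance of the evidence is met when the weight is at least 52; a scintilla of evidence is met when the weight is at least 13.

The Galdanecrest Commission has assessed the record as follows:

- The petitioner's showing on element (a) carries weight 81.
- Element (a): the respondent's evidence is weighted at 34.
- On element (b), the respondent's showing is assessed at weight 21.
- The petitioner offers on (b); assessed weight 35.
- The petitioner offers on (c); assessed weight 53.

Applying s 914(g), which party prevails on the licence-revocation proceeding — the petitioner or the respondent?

respondent

At Stage 1 the petitioner must meet the preponderance of the evidence (weight is at least 52): on (a) the weight is 81 less the opposing 34 gives net 47, which does not reach 52, so (a) does not meet the standard.
  Stage 1 not carried; the petitioner fails its burden.
The analysis ends at Stage 1; the respondent prevails.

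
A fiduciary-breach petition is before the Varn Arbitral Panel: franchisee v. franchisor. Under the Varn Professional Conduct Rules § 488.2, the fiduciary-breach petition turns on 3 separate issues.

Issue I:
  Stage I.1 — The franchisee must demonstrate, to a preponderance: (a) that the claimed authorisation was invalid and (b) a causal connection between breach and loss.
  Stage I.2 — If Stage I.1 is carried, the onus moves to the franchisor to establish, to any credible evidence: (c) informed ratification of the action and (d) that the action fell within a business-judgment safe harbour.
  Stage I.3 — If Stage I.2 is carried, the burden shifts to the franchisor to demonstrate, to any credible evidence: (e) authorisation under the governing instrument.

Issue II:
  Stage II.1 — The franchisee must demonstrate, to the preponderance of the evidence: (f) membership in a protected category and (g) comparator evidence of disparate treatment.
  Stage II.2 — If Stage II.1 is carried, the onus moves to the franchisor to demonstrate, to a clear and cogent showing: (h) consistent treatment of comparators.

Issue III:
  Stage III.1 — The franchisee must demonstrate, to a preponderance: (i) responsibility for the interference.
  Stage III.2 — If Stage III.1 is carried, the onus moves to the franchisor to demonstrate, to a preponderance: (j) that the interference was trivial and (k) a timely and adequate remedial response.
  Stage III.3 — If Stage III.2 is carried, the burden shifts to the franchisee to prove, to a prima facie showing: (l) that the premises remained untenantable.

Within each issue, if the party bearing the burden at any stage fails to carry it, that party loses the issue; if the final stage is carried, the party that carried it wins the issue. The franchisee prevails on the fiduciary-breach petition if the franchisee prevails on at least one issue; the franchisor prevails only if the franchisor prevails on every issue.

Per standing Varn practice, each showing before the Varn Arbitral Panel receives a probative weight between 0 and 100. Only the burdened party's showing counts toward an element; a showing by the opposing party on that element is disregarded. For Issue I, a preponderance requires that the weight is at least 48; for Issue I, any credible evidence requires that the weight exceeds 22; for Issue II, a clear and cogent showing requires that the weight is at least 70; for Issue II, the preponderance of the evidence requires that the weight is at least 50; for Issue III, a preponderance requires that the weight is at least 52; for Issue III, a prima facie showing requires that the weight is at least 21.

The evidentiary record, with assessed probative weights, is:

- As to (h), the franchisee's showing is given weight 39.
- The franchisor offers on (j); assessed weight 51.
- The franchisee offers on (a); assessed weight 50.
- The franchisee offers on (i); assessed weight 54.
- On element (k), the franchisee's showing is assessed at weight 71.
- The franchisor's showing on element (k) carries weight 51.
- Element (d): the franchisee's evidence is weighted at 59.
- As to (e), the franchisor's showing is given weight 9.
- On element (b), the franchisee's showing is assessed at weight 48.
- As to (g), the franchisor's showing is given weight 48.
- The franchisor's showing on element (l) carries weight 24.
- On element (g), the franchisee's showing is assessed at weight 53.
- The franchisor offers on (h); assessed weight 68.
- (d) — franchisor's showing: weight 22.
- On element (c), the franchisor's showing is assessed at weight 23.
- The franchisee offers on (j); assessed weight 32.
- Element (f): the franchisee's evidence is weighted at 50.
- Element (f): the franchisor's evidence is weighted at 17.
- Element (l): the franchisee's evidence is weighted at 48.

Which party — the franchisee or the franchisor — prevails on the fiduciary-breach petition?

— Issue I —
Stage I.1 — burden on franchisee; standard: a preponderance (weight is at least 48).
    (a): 50 ≥ 48 [met]
    (b): 48 ≥ 48 [met]
  Stage I.1 is satisfied; the onus moves to the franchisor.
Stage I.2 — burden on franchisor; standard: any credible evidence (weight exceeds 22).
    (c): 23 > 22 [met]
    (d): 22 (franchisee's 59 disregarded) ≤ 22 [not met]
  Stage I.2 not carried; the franchisor fails its burden.
So the franchisee prevails on this issue.
— Issue II —
At Stage II.1 the franchisee must meet the preponderance of the evidence (weight is at least 50): on (f) the weight is 50 (the franchisor's 17 is given no effect), which does reach 50, so (f) meets the standard; on (g) the weight is 53 (the franchisor's 48 is given no effect), which does reach 50, so (g) meets the standard.
  All elements met. The burden passes to the franchisor.
At Stage II.2 the franchisor must meet a clear and cogent showing (weight is at least 70): on (h) the weight is 68 (the franchisee's 39 is given no effect), which does not reach 70, so (h) does not meet the standard.
  The franchisor does not carry Stage II.2.
The analysis ends at Stage II.2; the franchisee prevails on this issue.
— Issue III —
At Stage III.1 the franchisee must meet a preponderance (weight is at least 52): on (i) the weight is 54, ≥ 52, so (i) meets the standard.
  Stage III.1 is satisfied; the onus moves to the franchisor.
At Stage III.2 the franchisor must meet a preponderance (weight is at least 52): on (j) the weight is 51 (the franchisee's 32 is given no effect), which does not reach 52, so (j) does not meet the standard; on (k) the weight is 51 (the franchisee's 71 is given no effect), < 52, so (k) does not meet the standard.
  The franchisor does not carry Stage III.2.
So the franchisee prevails on this issue.
Per-issue: Issue I → franchisee; Issue II → franchisee; Issue III → franchisee. The franchisee must prevail on at least one issue; overall, the franchisee prevails.

franchisee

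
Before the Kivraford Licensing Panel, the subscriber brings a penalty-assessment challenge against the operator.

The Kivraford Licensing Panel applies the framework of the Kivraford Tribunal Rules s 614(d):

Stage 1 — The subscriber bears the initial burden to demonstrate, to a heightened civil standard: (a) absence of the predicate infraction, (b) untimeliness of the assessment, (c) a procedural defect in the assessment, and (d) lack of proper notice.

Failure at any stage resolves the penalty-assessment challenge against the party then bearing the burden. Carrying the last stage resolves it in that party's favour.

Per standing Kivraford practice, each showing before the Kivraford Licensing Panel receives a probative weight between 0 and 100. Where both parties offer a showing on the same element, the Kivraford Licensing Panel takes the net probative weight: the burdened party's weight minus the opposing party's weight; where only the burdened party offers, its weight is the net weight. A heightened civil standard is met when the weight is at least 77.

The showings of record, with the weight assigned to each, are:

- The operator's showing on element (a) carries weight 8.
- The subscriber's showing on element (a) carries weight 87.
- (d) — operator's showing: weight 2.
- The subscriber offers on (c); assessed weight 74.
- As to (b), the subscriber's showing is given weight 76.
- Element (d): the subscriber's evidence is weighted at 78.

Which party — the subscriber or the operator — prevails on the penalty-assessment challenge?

Stage 1 (subscriber, a heightened civil standard, weight is at least 77): (a) net 87−8=79 ≥ 77 — meets; (b) 76 < 77 — fails; (c) 74 < 77 — fails; (d) net 78−2=76 < 77 — fails.
  Not every element is met, so the subscriber fails to carry Stage 1.
The analysis ends at Stage 1; the operator prevails.

operator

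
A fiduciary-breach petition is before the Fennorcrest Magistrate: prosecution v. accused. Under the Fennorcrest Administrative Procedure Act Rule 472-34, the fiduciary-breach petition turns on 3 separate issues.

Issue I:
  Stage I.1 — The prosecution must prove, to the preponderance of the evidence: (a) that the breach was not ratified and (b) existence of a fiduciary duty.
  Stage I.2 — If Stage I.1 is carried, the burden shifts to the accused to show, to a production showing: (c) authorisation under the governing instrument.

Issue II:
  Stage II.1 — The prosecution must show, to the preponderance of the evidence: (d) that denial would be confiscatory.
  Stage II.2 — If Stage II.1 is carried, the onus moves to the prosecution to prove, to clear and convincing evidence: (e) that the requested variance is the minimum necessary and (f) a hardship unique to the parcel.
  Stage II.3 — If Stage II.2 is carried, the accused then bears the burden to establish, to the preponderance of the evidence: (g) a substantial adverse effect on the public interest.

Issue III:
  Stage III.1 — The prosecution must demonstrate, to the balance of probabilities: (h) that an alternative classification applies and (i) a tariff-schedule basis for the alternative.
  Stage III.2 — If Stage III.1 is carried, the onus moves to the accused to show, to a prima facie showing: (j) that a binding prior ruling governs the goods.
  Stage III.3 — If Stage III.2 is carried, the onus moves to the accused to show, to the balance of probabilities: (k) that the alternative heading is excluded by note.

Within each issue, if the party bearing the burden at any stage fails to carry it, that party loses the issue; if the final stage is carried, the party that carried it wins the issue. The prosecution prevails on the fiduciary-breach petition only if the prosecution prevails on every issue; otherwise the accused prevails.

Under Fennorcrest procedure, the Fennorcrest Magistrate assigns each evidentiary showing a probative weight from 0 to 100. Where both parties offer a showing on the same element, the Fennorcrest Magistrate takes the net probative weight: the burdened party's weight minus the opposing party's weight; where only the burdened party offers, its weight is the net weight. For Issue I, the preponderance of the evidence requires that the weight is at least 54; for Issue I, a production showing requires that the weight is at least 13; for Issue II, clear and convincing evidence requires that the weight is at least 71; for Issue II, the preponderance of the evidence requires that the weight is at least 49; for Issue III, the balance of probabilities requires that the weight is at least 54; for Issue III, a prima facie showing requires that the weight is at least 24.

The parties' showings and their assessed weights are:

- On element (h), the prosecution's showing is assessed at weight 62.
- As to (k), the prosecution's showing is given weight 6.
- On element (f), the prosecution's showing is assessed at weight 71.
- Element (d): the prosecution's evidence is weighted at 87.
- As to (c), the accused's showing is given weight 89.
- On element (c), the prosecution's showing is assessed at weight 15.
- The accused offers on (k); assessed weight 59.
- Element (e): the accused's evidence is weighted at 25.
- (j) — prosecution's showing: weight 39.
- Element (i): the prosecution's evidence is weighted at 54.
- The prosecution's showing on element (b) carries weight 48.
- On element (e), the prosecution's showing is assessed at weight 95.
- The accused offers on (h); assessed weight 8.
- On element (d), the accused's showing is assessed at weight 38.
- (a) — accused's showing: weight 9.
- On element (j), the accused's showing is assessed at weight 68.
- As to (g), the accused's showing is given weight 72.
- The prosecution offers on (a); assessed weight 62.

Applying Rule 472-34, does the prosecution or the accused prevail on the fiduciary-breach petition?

accused

— Issue I —
Stage I.1 — burden on prosecution; standard: the preponderance of the evidence (weight is at least 54).
    (a): 62 − 9 = 53 < 54 [not met]
    (b): 48 < 54 [not met]
  Not every element is met, so the prosecution fails to carry Stage I.1.
So the accused prevails on this issue.
— Issue II —
Stage II.1 — burden on prosecution; standard: the preponderance of the evidence (weight is at least 49).
    (d): 87 − 38 = 49 ≥ 49 [met]
  All elements met. The prosecution retains the burden for Stage II.2.
Stage II.2 — burden on prosecution; standard: clear and convincing evidence (weight is at least 71).
    (e): 95 − 25 = 70 < 71 [not met]
    (f): 71 ≥ 71 [met]
  Not every element is met, so the prosecution fails to carry Stage II.2.
So the accused prevails on this issue.
— Issue III —
Stage III.1 (prosecution, the balance of probabilities, weight is at least 54): (h) net 62−8=54 ≥ 54 — meets; (i) 54 ≥ 54 — meets.
  The prosecution carries Stage III.1; the accused now bears the burden.
Stage III.2 (accused, a prima facie showing, weight is at least 24): (j) net 68−39=29 ≥ 24 — meets.
  All elements met. The accused retains the burden for Stage III.3.
Stage III.3 (accused, the balance of probabilities, weight is at least 54): (k) net 59−6=53 < 54 — fails.
  The accused does not carry Stage III.3.
So the prosecution prevails on this issue.
Per-issue: Issue I → accused; Issue II → accused; Issue III → prosecution. The prosecution must prevail on every issue; overall, the accused prevails.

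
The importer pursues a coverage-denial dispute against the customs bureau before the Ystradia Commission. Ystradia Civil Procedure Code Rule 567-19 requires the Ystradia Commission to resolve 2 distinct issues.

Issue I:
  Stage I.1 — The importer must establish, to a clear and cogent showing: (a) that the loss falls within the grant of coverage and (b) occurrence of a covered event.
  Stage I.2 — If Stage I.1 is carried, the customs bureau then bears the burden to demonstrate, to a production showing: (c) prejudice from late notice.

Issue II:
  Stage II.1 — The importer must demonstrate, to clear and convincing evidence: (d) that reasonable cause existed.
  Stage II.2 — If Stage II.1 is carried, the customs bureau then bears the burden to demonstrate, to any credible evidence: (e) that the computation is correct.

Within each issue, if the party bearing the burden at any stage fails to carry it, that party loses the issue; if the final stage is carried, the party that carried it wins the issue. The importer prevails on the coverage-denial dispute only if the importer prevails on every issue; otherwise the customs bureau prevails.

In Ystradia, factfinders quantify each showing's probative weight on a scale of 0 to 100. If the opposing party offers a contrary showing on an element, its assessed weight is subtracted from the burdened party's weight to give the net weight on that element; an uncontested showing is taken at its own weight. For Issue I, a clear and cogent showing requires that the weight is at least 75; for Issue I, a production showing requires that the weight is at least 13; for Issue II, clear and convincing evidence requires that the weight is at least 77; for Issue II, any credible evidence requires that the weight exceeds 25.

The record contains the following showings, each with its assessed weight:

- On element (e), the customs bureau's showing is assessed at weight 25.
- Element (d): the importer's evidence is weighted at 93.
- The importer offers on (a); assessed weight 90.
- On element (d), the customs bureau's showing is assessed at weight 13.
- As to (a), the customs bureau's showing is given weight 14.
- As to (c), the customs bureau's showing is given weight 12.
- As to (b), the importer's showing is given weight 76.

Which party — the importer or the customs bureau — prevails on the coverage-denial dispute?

importer

— Issue I —
Stage I.1 (importer, a clear and cogent showing, weight is at least 75): (a) net 90−14=76 ≥ 75 — meets; (b) 76 ≥ 75 — meets.
  Stage I.1 is satisfied; the onus moves to the customs bureau.
Stage I.2 (customs bureau, a production showing, weight is at least 13): (c) 12 < 13 — fails.
  Not every element is met, so the customs bureau fails to carry Stage I.2.
The analysis ends at Stage I.2; the importer prevails on this issue.
— Issue II —
Stage II.1 (importer, clear and convincing evidence, weight is at least 77): (d) net 93−13=80 ≥ 77 — meets.
  Stage II.1 carried; the burden shifts to the customs bureau.
Stage II.2 (customs bureau, any credible evidence, weight exceeds 25): (e) 25 ≤ 25 — fails.
  Stage II.2 not carried; the customs bureau fails its burden.
The analysis ends at Stage II.2; the importer prevails on this issue.
Per-issue: Issue I → importer; Issue II → importer. The importer must prevail on every issue; overall, the importer prevails.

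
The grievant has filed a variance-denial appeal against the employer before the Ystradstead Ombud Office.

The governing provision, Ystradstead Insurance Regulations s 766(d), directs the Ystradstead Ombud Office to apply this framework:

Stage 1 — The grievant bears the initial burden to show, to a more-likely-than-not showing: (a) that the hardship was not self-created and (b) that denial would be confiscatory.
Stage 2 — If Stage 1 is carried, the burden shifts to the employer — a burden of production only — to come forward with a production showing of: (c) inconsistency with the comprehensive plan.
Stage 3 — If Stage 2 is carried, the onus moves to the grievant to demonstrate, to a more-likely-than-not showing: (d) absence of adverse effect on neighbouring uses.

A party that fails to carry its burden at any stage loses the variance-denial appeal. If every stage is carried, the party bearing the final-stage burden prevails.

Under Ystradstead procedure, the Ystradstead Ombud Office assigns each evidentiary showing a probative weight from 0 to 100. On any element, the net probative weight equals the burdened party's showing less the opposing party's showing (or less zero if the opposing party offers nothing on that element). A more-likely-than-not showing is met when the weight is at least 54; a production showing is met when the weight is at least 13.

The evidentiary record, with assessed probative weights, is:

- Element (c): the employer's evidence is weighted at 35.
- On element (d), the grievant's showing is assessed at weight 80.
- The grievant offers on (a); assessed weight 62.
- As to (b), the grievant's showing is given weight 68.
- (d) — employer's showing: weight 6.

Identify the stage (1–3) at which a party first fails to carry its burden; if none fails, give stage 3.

At Stage 1 the grievant must meet a more-likely-than-not showing (weight is at least 54): on (a) the weight is 62, which does reach 54, so (a) meets the standard; on (b) the weight is 68, ≥ 54, so (b) meets the standard.
  All elements met. The burden passes to the employer.
At Stage 2 the employer must meet a production showing (weight is at least 13): on (c) the weight is 35, ≥ 13, so (c) meets the standard.
  All elements met. The burden passes to the grievant.
At Stage 3 the grievant must meet a more-likely-than-not showing (weight is at least 54): on (d) the weight is 80 less the opposing 6 gives net 74, ≥ 54, so (d) meets the standard.
  Stage 3 carried; the final stage is satisfied.
All stages carried — the grievant prevails.

stage 3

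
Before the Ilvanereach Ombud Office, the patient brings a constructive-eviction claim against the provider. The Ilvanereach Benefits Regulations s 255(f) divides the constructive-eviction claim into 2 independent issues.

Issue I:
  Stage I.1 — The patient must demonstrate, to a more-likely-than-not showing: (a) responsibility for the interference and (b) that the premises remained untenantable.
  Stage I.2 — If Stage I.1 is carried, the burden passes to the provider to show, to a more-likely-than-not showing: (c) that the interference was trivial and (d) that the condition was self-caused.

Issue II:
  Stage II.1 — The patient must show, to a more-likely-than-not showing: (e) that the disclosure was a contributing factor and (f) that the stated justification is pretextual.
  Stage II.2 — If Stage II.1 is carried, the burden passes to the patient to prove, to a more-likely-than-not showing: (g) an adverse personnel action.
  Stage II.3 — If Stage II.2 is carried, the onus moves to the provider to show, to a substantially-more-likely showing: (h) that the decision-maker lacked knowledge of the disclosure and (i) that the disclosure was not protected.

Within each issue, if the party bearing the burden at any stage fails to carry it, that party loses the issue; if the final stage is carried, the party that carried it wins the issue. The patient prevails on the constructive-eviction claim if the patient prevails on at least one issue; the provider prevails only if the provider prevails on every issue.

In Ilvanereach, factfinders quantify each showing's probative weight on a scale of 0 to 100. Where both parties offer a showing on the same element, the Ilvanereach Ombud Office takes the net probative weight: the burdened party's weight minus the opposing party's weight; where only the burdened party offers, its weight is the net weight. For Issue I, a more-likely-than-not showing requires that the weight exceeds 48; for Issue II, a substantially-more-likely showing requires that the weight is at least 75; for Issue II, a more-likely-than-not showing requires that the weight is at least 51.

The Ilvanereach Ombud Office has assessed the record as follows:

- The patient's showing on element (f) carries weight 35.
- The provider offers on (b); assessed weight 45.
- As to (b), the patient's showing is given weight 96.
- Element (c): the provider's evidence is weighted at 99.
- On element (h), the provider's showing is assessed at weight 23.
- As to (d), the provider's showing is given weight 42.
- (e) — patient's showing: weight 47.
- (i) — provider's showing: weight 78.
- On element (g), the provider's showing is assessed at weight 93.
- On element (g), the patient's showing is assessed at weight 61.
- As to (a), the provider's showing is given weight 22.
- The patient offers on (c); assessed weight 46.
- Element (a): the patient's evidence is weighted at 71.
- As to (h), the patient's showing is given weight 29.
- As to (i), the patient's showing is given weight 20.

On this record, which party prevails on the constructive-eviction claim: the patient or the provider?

— Issue I —
At Stage I.1 the patient must meet a more-likely-than-not showing (weight exceeds 48): on (a) the weight is 71 less the opposing 22 gives net 49, which does exceed 48, so (a) meets the standard; on (b) the weight is 96 less the opposing 45 gives net 51, which does exceed 48, so (b) meets the standard.
  All elements met. The burden passes to the provider.
At Stage I.2 the provider must meet a more-likely-than-not showing (weight exceeds 48): on (c) the weight is 99 less the opposing 46 gives net 53, which does exceed 48, so (c) meets the standard; on (d) the weight is 42, ≤ 48, so (d) does not meet the standard.
  Stage I.2 not carried; the provider fails its burden.
So the patient prevails on this issue.
— Issue II —
Stage II.1 — burden on patient; standard: a more-likely-than-not showing (weight is at least 51).
    (e): 47 < 51 [not met]
    (f): 35 < 51 [not met]
  Stage II.1 not carried; the patient fails its burden.
The analysis ends at Stage II.1; the provider prevails on this issue.
Per-issue: Issue I → patient; Issue II → provider. The patient must prevail on at least one issue; overall, the patient prevails.

patient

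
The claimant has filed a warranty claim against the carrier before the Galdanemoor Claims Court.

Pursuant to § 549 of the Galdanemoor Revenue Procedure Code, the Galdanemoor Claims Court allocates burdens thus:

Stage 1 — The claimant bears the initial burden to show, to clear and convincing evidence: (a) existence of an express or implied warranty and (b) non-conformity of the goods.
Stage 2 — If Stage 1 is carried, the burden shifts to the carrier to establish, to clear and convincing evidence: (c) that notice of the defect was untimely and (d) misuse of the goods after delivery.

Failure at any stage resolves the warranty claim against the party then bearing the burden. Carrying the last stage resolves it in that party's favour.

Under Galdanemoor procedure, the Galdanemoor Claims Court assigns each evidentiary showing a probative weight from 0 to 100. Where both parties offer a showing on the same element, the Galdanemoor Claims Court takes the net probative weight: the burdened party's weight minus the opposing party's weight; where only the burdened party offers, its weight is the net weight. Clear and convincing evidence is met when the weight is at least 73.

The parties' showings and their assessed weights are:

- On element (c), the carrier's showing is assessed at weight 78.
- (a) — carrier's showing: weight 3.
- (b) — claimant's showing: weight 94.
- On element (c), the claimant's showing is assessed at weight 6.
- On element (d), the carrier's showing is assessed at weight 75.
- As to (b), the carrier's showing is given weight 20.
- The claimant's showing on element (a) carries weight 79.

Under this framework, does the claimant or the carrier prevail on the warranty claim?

At Stage 1 the claimant must meet clear and convincing evidence (weight is at least 73): on (a) the weight is 79 less the opposing 3 gives net 76, which does reach 73, so (a) meets the standard; on (b) the weight is 94 less the opposing 20 gives net 74, which does reach 73, so (b) meets the standard.
  Stage 1 is satisfied; the onus moves to the carrier.
At Stage 2 the carrier must meet clear and convincing evidence (weight is at least 73): on (c) the weight is 78 less the opposing 6 gives net 72, < 73, so (c) does not meet the standard; on (d) the weight is 75, which does reach 73, so (d) meets the standard.
  Not every element is met, so the carrier fails to carry Stage 2.
The analysis ends at Stage 2; the claimant prevails.

claimant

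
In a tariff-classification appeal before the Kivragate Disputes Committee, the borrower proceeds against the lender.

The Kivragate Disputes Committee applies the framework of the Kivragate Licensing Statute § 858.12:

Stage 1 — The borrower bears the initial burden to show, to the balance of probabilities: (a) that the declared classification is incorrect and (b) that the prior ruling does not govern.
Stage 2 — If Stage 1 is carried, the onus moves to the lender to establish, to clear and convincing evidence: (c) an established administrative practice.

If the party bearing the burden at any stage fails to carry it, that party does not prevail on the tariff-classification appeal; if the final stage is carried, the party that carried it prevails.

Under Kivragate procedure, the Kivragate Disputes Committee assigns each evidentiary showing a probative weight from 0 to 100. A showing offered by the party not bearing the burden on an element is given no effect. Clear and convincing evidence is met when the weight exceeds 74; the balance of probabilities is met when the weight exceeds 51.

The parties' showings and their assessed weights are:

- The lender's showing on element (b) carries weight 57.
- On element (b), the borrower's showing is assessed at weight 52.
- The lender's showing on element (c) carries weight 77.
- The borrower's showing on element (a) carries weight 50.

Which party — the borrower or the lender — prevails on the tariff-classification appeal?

Stage 1 — burden on borrower; standard: the balance of probabilities (weight exceeds 51).
    (a): 50 ≤ 51 [not met]
    (b): 52 (lender's 57 disregarded) > 51 [met]
  Stage 1 not carried; the borrower fails its burden.
So the lender prevails.

lender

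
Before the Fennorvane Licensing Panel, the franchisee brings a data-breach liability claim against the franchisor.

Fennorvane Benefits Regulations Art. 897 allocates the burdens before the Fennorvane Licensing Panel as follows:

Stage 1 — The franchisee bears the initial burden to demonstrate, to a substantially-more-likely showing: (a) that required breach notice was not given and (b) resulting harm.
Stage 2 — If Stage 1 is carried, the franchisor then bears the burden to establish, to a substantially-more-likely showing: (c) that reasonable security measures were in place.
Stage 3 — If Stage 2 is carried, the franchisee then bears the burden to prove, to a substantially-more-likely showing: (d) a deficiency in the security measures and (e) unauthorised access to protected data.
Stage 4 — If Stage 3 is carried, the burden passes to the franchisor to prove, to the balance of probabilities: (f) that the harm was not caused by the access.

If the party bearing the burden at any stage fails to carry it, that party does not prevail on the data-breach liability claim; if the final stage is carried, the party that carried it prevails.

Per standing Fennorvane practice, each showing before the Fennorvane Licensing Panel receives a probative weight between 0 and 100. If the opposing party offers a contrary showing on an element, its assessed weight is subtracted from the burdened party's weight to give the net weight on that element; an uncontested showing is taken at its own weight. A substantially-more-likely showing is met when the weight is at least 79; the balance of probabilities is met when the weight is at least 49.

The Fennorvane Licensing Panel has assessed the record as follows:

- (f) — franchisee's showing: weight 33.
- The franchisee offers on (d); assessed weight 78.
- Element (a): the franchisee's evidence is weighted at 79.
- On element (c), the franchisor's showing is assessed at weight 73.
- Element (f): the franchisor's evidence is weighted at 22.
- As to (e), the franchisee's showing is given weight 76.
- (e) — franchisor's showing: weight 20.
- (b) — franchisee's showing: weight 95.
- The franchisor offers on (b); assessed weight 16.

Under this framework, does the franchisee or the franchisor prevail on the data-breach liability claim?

franchisee

Stage 1 — burden on franchisee; standard: a substantially-more-likely showing (weight is at least 79).
    (a): 79 ≥ 79 [met]
    (b): 95 − 16 = 79 ≥ 79 [met]
  Stage 1 is satisfied; the onus moves to the franchisor.
Stage 2 — burden on franchisor; standard: a substantially-more-likely showing (weight is at least 79).
    (c): 73 < 79 [not met]
  Stage 2 not carried; the franchisor fails its burden.
The analysis ends at Stage 2; the franchisee prevails.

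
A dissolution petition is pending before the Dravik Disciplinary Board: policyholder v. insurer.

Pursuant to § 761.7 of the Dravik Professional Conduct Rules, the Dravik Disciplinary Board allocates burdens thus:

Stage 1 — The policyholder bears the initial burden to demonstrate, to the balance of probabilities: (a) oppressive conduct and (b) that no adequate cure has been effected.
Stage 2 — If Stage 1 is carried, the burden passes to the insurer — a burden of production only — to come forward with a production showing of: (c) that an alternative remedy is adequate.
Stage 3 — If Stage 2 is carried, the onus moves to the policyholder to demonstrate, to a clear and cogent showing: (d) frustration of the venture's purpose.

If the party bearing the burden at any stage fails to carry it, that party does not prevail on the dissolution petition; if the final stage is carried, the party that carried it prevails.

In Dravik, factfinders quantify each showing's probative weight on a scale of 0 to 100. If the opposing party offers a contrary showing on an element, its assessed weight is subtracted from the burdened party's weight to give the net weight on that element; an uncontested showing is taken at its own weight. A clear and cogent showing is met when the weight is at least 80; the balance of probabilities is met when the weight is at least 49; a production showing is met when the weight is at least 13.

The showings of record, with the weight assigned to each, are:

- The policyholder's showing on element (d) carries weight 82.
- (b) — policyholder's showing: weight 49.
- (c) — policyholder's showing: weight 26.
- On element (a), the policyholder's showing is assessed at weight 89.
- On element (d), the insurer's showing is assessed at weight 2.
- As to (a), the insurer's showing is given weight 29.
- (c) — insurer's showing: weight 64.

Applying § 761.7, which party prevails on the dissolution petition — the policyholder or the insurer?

At Stage 1 the policyholder must meet the balance of probabilities (weight is at least 49): on (a) the weight is 89 less the opposing 29 gives net 60, which does reach 49, so (a) meets the standard; on (b) the weight is 49, which does reach 49, so (b) meets the standard.
  Stage 1 is satisfied; the onus moves to the insurer.
At Stage 2 the insurer must meet a production showing (weight is at least 13): on (c) the weight is 64 less the opposing 26 gives net 38, which does reach 13, so (c) meets the standard.
  Stage 2 carried; the burden shifts to the policyholder.
At Stage 3 the policyholder must meet a clear and cogent showing (weight is at least 80): on (d) the weight is 82 less the opposing 2 gives net 80, which does reach 80, so (d) meets the standard.
  Stage 3 carried; the final stage is satisfied.
Every stage carried; the policyholder prevails.

policyholder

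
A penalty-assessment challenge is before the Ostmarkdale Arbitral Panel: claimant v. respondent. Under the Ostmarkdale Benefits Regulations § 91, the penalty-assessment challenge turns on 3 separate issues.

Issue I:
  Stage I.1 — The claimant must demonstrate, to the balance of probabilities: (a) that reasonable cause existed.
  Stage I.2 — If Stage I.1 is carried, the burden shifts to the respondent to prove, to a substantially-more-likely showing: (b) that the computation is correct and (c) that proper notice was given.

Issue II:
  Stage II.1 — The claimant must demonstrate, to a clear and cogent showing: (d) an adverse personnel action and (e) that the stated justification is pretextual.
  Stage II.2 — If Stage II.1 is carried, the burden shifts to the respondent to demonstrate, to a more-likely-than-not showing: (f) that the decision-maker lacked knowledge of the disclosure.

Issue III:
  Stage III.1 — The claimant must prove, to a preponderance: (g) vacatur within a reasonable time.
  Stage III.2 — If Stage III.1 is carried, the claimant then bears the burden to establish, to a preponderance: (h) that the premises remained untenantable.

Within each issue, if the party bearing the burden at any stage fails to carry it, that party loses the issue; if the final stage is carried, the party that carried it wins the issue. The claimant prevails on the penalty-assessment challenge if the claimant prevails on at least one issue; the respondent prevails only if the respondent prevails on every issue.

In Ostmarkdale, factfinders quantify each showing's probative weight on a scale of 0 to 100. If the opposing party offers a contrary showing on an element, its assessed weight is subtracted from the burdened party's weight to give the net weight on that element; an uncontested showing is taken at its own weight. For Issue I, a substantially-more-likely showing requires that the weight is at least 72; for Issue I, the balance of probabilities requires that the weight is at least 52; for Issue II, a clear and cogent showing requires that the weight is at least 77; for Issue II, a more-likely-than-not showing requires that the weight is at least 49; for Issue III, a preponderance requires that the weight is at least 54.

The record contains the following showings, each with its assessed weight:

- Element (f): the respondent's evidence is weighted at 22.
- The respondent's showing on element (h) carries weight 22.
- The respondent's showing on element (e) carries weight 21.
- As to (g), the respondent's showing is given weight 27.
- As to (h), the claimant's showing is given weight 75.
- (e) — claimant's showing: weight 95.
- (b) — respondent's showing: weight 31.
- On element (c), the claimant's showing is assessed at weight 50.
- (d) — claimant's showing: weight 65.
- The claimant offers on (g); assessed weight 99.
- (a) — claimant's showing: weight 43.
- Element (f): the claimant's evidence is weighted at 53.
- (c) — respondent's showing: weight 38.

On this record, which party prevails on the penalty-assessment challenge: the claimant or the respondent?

— Issue I —
Stage I.1 (claimant, the balance of probabilities, weight is at least 52): (a) 43 < 52 — fails.
  Not every element is met, so the claimant fails to carry Stage I.1.
The respondent prevails on this issue.
— Issue II —
At Stage II.1 the claimant must meet a clear and cogent showing (weight is at least 77): on (d) the weight is 65, which does not reach 77, so (d) does not meet the standard; on (e) the weight is 95 less the opposing 21 gives net 74, which does not reach 77, so (e) does not meet the standard.
  Not every element is met, so the claimant fails to carry Stage II.1.
The respondent prevails on this issue.
— Issue III —
Stage III.1 — burden on claimant; standard: a preponderance (weight is at least 54).
    (g): 99 − 27 = 72 ≥ 54 [met]
  Stage III.1 carried; the burden remains with the claimant.
Stage III.2 — burden on claimant; standard: a preponderance (weight is at least 54).
    (h): 75 − 22 = 53 < 54 [not met]
  Not every element is met, so the claimant fails to carry Stage III.2.
The respondent prevails on this issue.
Per-issue: Issue I → respondent; Issue II → respondent; Issue III → respondent. The claimant must prevail on at least one issue; overall, the respondent prevails.

respondent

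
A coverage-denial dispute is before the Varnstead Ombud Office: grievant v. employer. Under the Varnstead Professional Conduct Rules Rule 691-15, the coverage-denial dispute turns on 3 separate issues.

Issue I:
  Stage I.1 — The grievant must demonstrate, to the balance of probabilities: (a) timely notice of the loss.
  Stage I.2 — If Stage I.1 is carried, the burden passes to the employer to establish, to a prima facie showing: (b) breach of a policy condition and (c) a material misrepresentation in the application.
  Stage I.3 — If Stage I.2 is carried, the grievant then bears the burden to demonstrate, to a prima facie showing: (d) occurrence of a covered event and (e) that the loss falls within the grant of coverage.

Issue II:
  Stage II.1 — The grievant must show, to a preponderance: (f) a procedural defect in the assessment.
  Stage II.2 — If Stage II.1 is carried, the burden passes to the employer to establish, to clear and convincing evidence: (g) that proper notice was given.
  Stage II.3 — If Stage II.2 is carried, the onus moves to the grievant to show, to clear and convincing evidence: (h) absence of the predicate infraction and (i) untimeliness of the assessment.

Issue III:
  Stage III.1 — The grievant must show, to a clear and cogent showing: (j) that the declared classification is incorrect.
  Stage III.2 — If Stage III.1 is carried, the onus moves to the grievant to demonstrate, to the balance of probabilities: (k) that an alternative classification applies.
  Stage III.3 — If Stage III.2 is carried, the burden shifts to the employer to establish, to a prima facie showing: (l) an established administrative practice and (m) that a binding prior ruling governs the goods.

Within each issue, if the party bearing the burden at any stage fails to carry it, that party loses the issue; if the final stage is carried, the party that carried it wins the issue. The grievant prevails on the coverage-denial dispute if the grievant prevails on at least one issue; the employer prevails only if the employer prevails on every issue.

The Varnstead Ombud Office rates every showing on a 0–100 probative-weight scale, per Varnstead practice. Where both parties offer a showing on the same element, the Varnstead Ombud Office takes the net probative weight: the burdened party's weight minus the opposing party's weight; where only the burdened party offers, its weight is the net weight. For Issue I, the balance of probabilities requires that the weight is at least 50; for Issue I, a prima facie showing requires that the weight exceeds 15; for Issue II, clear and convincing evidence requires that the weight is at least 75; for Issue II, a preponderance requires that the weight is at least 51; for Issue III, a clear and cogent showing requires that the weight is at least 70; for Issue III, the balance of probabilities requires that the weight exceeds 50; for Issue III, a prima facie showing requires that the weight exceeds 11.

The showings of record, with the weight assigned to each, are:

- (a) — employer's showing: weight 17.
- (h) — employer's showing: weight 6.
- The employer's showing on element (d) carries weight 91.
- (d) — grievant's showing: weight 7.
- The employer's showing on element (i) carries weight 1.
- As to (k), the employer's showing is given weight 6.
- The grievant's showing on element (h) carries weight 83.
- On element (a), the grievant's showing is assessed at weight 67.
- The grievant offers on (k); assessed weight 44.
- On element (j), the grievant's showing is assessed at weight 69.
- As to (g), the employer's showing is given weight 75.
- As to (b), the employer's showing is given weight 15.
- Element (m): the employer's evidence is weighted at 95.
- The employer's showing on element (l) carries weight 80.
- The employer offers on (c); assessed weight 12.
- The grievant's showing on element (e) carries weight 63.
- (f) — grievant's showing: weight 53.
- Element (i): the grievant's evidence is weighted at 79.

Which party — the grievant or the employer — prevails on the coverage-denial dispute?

grievant

— Issue I —
Stage I.1 (grievant, the balance of probabilities, weight is at least 50): (a) net 67−17=50 ≥ 50 — meets.
  Stage I.1 carried; the burden shifts to the employer.
Stage I.2 (employer, a prima facie showing, weight exceeds 15): (b) 15 ≤ 15 — fails; (c) 12 ≤ 15 — fails.
  The employer does not carry Stage I.2.
So the grievant prevails on this issue.
— Issue II —
Stage II.1 — burden on grievant; standard: a preponderance (weight is at least 51).
    (f): 53 ≥ 51 [met]
  Stage II.1 carried; the burden shifts to the employer.
Stage II.2 — burden on employer; standard: clear and convincing evidence (weight is at least 75).
    (g): 75 ≥ 75 [met]
  All elements met. The burden passes to the grievant.
Stage II.3 — burden on grievant; standard: clear and convincing evidence (weight is at least 75).
    (h): 83 − 6 = 77 ≥ 75 [met]
    (i): 79 − 1 = 78 ≥ 75 [met]
  All elements met at the final stage.
With every stage satisfied, the grievant prevails on this issue.
— Issue III —
Stage III.1 (grievant, a clear and cogent showing, weight is at least 70): (j) 69 < 70 — fails.
  The grievant does not carry Stage III.1.
The employer prevails on this issue.
Per-issue: Issue I → grievant; Issue II → grievant; Issue III → employer. The grievant must prevail on at least one issue; overall, the grievant prevails.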